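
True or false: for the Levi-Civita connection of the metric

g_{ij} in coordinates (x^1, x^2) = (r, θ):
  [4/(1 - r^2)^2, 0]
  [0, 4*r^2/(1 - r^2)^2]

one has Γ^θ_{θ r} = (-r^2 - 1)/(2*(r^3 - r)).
Γ^θ_{θ r} = (1/2) g^{θθ} (∂_θ g_{θr} + ∂_r g_{θθ} - ∂_θ g_{θr}) = (1/2)((1 - r^2)^2/(4*r^2))((0) + (-8*(r^3 + r)/(r^2 - 1)^3) - (0)) = (-r^2 - 1)/(r^3 - r)
This differs from the proposed value (-r^2 - 1)/(2*(r^3 - r)).
False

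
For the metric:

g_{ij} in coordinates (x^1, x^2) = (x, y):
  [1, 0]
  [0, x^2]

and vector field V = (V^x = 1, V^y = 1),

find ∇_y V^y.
Non-zero Christoffel symbols:
Γ^x_{y y} = -x
Γ^y_{x y} = 1/x
∇_y V^y = ∂_y V^y + Γ^y_{y j} V^j
  = (0) + (1/x)(1) + (0)(1)
  = 1/x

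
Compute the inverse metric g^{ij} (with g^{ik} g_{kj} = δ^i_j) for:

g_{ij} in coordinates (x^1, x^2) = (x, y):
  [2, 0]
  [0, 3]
The metric is diagonal, so g^{ij} is diagonal with entries 1/g_{ii}: diag(1/2, 1/3).
g^{ij}:
  [1/2, 0]
  [0, 1/3]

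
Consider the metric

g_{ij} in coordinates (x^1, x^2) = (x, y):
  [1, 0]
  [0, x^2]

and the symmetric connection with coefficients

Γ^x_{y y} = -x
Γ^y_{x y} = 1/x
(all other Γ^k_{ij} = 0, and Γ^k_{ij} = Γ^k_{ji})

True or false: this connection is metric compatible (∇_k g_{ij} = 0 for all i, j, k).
Using ∇_k g_{ij} = ∂_k g_{ij} - Γ^m_{ki} g_{mj} - Γ^m_{kj} g_{im}:
e.g. ∇_x g_{yy} = (2*x) - (x) - (x) = 0
Every component ∇_k g_{ij} vanishes: the connection is metric compatible.
True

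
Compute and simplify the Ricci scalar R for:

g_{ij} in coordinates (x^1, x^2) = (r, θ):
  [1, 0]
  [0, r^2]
Non-zero Christoffel symbols (Γ^k_{ij} = Γ^k_{ji}):
Γ^r_{θ θ} = -r
Γ^θ_{r θ} = 1/r
Ricci tensor (R_{ij} = R^k_{ikj}): R_{rr} = 0, R_{rθ} = 0, R_{θθ} = 0
Inverse metric: g^{rr} = 1, g^{θθ} = 1/r^2
R = g^{ij} R_{ij} = (1)(0) + (1/r^2)(0) = 0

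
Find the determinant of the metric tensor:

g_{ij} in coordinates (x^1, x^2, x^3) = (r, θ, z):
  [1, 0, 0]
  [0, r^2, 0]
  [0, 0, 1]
Diagonal metric: det(g) = g_{11}·g_{22}·g_{33}
= (1)·(r^2)·(1)
det(g) = r^2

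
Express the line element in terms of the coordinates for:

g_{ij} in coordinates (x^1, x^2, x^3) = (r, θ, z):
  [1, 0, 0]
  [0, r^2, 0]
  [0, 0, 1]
ds^2 = g_{ij} dx^i dx^j; only the non-zero components contribute.
ds^2 = dr^2 + r^2 dθ^2 + dz^2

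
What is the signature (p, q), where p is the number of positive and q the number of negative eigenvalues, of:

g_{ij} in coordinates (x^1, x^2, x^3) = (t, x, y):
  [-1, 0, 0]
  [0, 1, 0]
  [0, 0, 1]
The metric is diagonal, so its eigenvalues are the diagonal entries: -1, 1, 1 (at a generic point, where coordinate-dependent entries are positive).
2 positive, 1 negative.
(2, 1) - Lorentzian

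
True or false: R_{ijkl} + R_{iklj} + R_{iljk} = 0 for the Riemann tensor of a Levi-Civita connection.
This is the first (algebraic) Bianchi identity.
True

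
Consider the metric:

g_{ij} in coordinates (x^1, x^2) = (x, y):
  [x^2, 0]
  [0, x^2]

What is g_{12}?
With x^1 = x, x^2 = y, g_{12} = g_{xy} is the row-1, column-2 entry of the matrix.
g_{12} = 0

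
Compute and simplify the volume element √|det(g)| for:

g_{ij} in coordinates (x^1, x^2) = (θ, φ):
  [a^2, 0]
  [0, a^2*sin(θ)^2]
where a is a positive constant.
det(g) = a^4*sin(θ)^2
√|det(g)| = a^2*sin(θ) (taking 0 < θ < π so that |sin(θ)| = sin(θ))
Volume element: dV = a^2*sin(θ) dθ dφ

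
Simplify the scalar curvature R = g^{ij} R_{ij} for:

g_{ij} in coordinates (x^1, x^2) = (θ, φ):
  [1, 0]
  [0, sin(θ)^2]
Non-zero Christoffel symbols (Γ^k_{ij} = Γ^k_{ji}):
Γ^θ_{φ φ} = -sin(2*θ)/2
Γ^φ_{θ φ} = 1/tan(θ)
Ricci tensor (R_{ij} = R^k_{ikj}): R_{θθ} = 1, R_{θφ} = 0, R_{φφ} = sin(θ)^2
Inverse metric: g^{θθ} = 1, g^{φφ} = 1/sin(θ)^2
R = g^{ij} R_{ij} = (1)(1) + (1/sin(θ)^2)(sin(θ)^2) = 2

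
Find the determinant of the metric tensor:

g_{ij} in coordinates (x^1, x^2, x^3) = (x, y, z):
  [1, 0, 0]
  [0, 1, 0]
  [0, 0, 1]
Diagonal metric: det(g) = g_{11}·g_{22}·g_{33}
= (1)·(1)·(1)
det(g) = 1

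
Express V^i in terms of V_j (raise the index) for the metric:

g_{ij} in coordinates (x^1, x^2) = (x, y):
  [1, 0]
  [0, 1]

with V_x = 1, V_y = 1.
Inverse metric (diagonal): g^{xx} = 1, g^{yy} = 1
V^i = g^{ij} V_j:
V^x = (1)(1) + (0)(1) = 1
V^y = (0)(1) + (1)(1) = 1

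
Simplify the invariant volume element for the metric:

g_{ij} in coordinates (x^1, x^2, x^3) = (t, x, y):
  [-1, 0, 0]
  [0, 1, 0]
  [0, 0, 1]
det(g) = -1
√|det(g)| = 1
Volume element: dV = 1 dt dx dy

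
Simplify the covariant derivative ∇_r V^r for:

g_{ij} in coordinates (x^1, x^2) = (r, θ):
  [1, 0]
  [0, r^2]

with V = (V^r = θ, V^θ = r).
Non-zero Christoffel symbols:
Γ^r_{θ θ} = -r
Γ^θ_{r θ} = 1/r
∇_r V^r = ∂_r V^r + Γ^r_{r j} V^j
  = (0) + (0)(θ) + (0)(r)
  = 0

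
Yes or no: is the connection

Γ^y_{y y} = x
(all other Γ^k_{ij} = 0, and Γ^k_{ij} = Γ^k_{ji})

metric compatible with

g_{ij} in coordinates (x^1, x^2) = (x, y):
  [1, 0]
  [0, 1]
Using ∇_k g_{ij} = ∂_k g_{ij} - Γ^m_{ki} g_{mj} - Γ^m_{kj} g_{im}:
∇_y g_{yy} = (0) - (x) - (x) = -2*x ≠ 0
So the connection is not metric compatible (it is not the Levi-Civita connection).
No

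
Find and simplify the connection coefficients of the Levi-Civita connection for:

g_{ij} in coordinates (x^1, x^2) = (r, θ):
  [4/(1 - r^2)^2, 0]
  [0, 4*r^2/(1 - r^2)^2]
Using Γ^k_{ij} = (1/2) g^{km} (∂_i g_{mj} + ∂_j g_{mi} - ∂_m g_{ij}); the metric is diagonal, so only the m = k term contributes.
Non-zero symbols (using the symmetry Γ^k_{ij} = Γ^k_{ji}):
Γ^r_{r r} = (1/2) g^{rr} (∂_r g_{rr} + ∂_r g_{rr} - ∂_r g_{rr}) = (1/2)((1 - r^2)^2/4)((16*r/(1 - r^2)^3) + (16*r/(1 - r^2)^3) - (16*r/(1 - r^2)^3)) = 2*r/(1 - r^2)
Γ^r_{θ θ} = (1/2) g^{rr} (∂_θ g_{rθ} + ∂_θ g_{rθ} - ∂_r g_{θθ}) = (1/2)((1 - r^2)^2/4)((0) + (0) - (-8*(r^3 + r)/(r^2 - 1)^3)) = (r^3 + r)/(r^2 - 1)
Γ^θ_{r θ} = (1/2) g^{θθ} (∂_r g_{θθ} + ∂_θ g_{θr} - ∂_θ g_{rθ}) = (1/2)((1 - r^2)^2/(4*r^2))((-8*(r^3 + r)/(r^2 - 1)^3) + (0) - (0)) = (-r^2 - 1)/(r^3 - r)
All other Christoffel symbols are zero.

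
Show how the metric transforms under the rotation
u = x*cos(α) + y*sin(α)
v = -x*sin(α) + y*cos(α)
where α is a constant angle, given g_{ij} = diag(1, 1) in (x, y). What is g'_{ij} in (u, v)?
Invert the transformation: x = u*cos(α) - v*sin(α), y = u*sin(α) + v*cos(α)
g'_{ij} = (∂x^k/∂x'^i)(∂x^l/∂x'^j) g_{kl}; with g_{kl} = δ_{kl} this is Σ_k (∂x^k/∂x'^i)(∂x^k/∂x'^j).
Jacobian: ∂x/∂u = cos(α), ∂x/∂v = -sin(α), ∂y/∂u = sin(α), ∂y/∂v = cos(α)
g'_{uu} = (cos(α))(cos(α)) + (sin(α))(sin(α)) = 1
g'_{uv} = (cos(α))(-sin(α)) + (sin(α))(cos(α)) = 0
g'_{vv} = (-sin(α))(-sin(α)) + (cos(α))(cos(α)) = 1
g'_{ij} = diag(1, 1)
The Euclidean metric is invariant under rotations.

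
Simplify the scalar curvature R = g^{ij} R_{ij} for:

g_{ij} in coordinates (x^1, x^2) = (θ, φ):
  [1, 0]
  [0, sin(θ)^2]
Non-zero Christoffel symbols (Γ^k_{ij} = Γ^k_{ji}):
Γ^θ_{φ φ} = -sin(2*θ)/2
Γ^φ_{θ φ} = 1/tan(θ)
Ricci tensor (R_{ij} = R^k_{ikj}): R_{θθ} = 1, R_{θφ} = 0, R_{φφ} = sin(θ)^2
Inverse metric: g^{θθ} = 1, g^{φφ} = 1/sin(θ)^2
R = g^{ij} R_{ij} = (1)(1) + (1/sin(θ)^2)(sin(θ)^2) = 2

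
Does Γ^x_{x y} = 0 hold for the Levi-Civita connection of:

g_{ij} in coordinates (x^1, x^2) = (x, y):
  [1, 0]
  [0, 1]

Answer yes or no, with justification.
Γ^x_{x y} = (1/2) g^{xx} (∂_x g_{xy} + ∂_y g_{xx} - ∂_x g_{xy}) = (1/2)(1)((0) + (0) - (0)) = 0
This equals the proposed value 0.
Yes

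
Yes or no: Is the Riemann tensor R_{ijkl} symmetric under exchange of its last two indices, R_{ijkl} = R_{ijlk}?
It is antisymmetric in the last pair: R_{ijkl} = -R_{ijlk}.
No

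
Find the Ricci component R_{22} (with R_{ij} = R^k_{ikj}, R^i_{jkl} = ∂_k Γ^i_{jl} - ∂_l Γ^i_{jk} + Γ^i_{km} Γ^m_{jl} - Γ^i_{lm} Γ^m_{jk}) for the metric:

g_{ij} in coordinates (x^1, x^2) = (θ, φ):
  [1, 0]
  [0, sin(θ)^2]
Non-zero Christoffel symbols (Γ^k_{ij} = Γ^k_{ji}):
Γ^θ_{φ φ} = -sin(2*θ)/2
Γ^φ_{θ φ} = 1/tan(θ)
R^θ_{φ θ φ} = ∂_θ Γ^θ_{φ φ} - ∂_φ Γ^θ_{φ θ} + Γ^θ_{θ m} Γ^m_{φ φ} - Γ^θ_{φ m} Γ^m_{φ θ}
  = (-cos(2*θ)) - (0) + (0) - (-cos(θ)^2) = sin(θ)^2
R^φ_{φ φ φ} = 0 (a repeated index in an antisymmetric pair)
R_{φφ} = R^θ_{φ θ φ} + R^φ_{φ φ φ} = (sin(θ)^2) + (0) = sin(θ)^2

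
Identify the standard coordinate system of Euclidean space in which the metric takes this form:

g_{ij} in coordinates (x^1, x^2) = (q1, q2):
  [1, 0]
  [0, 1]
All components are constant and the metric is the identity, i.e. orthonormal rectilinear coordinates.
Cartesian (2D) coordinates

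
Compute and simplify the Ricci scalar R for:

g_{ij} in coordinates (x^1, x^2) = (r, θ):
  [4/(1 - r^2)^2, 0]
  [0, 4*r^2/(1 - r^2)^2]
Non-zero Christoffel symbols (Γ^k_{ij} = Γ^k_{ji}):
Γ^r_{r r} = 2*r/(1 - r^2)
Γ^r_{θ θ} = (r^3 + r)/(r^2 - 1)
Γ^θ_{r θ} = (-r^2 - 1)/(r^3 - r)
Ricci tensor (R_{ij} = R^k_{ikj}): R_{rr} = -4/(r^2 - 1)^2, R_{rθ} = 0, R_{θθ} = -4*r^2/(r^2 - 1)^2
Inverse metric: g^{rr} = (1 - r^2)^2/4, g^{θθ} = (1 - r^2)^2/(4*r^2)
R = g^{ij} R_{ij} = ((1 - r^2)^2/4)(-4/(r^2 - 1)^2) + ((1 - r^2)^2/(4*r^2))(-4*r^2/(r^2 - 1)^2) = -2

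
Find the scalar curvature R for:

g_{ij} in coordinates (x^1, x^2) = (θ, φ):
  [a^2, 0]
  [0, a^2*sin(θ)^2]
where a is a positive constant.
Non-zero Christoffel symbols (Γ^k_{ij} = Γ^k_{ji}):
Γ^θ_{φ φ} = -sin(2*θ)/2
Γ^φ_{θ φ} = 1/tan(θ)
Ricci tensor (R_{ij} = R^k_{ikj}): R_{θθ} = 1, R_{θφ} = 0, R_{φφ} = sin(θ)^2
Inverse metric: g^{θθ} = 1/a^2, g^{φφ} = 1/(a^2*sin(θ)^2)
R = g^{ij} R_{ij} = (1/a^2)(1) + (1/(a^2*sin(θ)^2))(sin(θ)^2) = 2/a^2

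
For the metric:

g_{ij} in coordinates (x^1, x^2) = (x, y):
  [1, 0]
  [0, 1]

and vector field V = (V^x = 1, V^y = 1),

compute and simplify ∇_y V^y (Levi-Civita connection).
All Christoffel symbols are zero.
∇_y V^y = ∂_y V^y + Γ^y_{y j} V^j
  = (0) + (0)(1) + (0)(1)
  = 0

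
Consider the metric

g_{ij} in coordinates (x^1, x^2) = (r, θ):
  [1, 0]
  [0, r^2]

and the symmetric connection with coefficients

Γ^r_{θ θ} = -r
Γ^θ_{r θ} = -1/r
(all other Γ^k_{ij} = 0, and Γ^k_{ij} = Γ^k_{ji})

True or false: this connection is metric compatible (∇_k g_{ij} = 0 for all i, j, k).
Using ∇_k g_{ij} = ∂_k g_{ij} - Γ^m_{ki} g_{mj} - Γ^m_{kj} g_{im}:
∇_θ g_{rθ} = (0) - (-r) - (-r) = 2*r ≠ 0
So the connection is not metric compatible (it is not the Levi-Civita connection).
False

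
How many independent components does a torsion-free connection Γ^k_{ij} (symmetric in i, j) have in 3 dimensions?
Γ^k_{ij} has n choices for the upper index and n(n+1)/2 independent symmetric lower index pairs.
Total = 3 × 3×4/2 = 3 × 6 = 18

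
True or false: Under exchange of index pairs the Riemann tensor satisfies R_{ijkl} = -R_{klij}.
The pair-exchange symmetry has a plus sign: R_{ijkl} = +R_{klij}.
False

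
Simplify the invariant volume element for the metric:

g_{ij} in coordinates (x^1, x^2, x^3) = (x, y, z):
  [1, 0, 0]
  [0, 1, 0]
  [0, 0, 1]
det(g) = 1
√|det(g)| = 1
Volume element: dV = 1 dx dy dz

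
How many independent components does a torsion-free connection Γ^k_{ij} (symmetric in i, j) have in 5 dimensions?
Γ^k_{ij} has n choices for the upper index and n(n+1)/2 independent symmetric lower index pairs.
Total = 5 × 5×6/2 = 5 × 15 = 75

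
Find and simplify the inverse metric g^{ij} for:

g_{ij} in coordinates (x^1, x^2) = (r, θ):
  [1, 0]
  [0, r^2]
The metric is diagonal, so g^{ij} is diagonal with entries 1/g_{ii}: diag(1, 1/(r^2)).
g^{ij}:
  [1, 0]
  [0, 1/r^2]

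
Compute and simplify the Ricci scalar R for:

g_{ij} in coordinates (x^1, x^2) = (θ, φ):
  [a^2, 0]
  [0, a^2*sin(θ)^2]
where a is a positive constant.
Non-zero Christoffel symbols (Γ^k_{ij} = Γ^k_{ji}):
Γ^θ_{φ φ} = -sin(2*θ)/2
Γ^φ_{θ φ} = 1/tan(θ)
Ricci tensor (R_{ij} = R^k_{ikj}): R_{θθ} = 1, R_{θφ} = 0, R_{φφ} = sin(θ)^2
Inverse metric: g^{θθ} = 1/a^2, g^{φφ} = 1/(a^2*sin(θ)^2)
R = g^{ij} R_{ij} = (1/a^2)(1) + (1/(a^2*sin(θ)^2))(sin(θ)^2) = 2/a^2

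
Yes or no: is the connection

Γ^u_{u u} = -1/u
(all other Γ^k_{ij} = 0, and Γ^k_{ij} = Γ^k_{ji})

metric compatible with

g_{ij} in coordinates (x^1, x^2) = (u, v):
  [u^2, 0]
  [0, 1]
Using ∇_k g_{ij} = ∂_k g_{ij} - Γ^m_{ki} g_{mj} - Γ^m_{kj} g_{im}:
∇_u g_{uu} = (2*u) - (-u) - (-u) = 4*u ≠ 0
So the connection is not metric compatible (it is not the Levi-Civita connection).
No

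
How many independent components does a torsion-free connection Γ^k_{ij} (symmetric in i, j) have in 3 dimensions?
Γ^k_{ij} has n choices for the upper index and n(n+1)/2 independent symmetric lower index pairs.
Total = 3 × 3×4/2 = 3 × 6 = 18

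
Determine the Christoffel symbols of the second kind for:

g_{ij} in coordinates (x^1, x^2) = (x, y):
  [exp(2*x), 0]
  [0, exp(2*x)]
Using Γ^k_{ij} = (1/2) g^{km} (∂_i g_{mj} + ∂_j g_{mi} - ∂_m g_{ij}); the metric is diagonal, so only the m = k term contributes.
Non-zero symbols (using the symmetry Γ^k_{ij} = Γ^k_{ji}):
Γ^x_{x x} = (1/2) g^{xx} (∂_x g_{xx} + ∂_x g_{xx} - ∂_x g_{xx}) = (1/2)(exp(-2*x))((2*exp(2*x)) + (2*exp(2*x)) - (2*exp(2*x))) = 1
Γ^x_{y y} = (1/2) g^{xx} (∂_y g_{xy} + ∂_y g_{xy} - ∂_x g_{yy}) = (1/2)(exp(-2*x))((0) + (0) - (2*exp(2*x))) = -1
Γ^y_{x y} = (1/2) g^{yy} (∂_x g_{yy} + ∂_y g_{yx} - ∂_y g_{xy}) = (1/2)(exp(-2*x))((2*exp(2*x)) + (0) - (0)) = 1
All other Christoffel symbols are zero.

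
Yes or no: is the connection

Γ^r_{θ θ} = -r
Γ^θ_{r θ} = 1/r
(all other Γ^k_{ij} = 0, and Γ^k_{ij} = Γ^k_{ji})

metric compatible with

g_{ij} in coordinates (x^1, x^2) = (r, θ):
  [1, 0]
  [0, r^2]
Using ∇_k g_{ij} = ∂_k g_{ij} - Γ^m_{ki} g_{mj} - Γ^m_{kj} g_{im}:
e.g. ∇_r g_{θθ} = (2*r) - (r) - (r) = 0
Every component ∇_k g_{ij} vanishes: the connection is metric compatible.
Yes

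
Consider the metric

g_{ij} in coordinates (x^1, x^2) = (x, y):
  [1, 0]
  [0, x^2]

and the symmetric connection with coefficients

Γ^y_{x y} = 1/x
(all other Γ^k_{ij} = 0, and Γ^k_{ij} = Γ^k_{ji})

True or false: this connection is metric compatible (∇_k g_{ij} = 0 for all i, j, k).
Using ∇_k g_{ij} = ∂_k g_{ij} - Γ^m_{ki} g_{mj} - Γ^m_{kj} g_{im}:
∇_y g_{xy} = (0) - (x) - (0) = -x ≠ 0
So the connection is not metric compatible (it is not the Levi-Civita connection).
False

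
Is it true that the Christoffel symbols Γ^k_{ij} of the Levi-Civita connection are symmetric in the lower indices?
The Levi-Civita connection is torsion-free, which is exactly Γ^k_{ij} = Γ^k_{ji}.
Yes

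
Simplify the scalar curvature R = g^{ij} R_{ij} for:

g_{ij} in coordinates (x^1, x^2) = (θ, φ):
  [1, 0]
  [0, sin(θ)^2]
Non-zero Christoffel symbols (Γ^k_{ij} = Γ^k_{ji}):
Γ^θ_{φ φ} = -sin(2*θ)/2
Γ^φ_{θ φ} = 1/tan(θ)
Ricci tensor (R_{ij} = R^k_{ikj}): R_{θθ} = 1, R_{θφ} = 0, R_{φφ} = sin(θ)^2
Inverse metric: g^{θθ} = 1, g^{φφ} = 1/sin(θ)^2
R = g^{ij} R_{ij} = (1)(1) + (1/sin(θ)^2)(sin(θ)^2) = 2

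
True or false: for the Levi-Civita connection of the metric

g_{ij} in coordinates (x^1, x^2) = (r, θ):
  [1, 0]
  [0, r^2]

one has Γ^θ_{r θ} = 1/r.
Γ^θ_{r θ} = (1/2) g^{θθ} (∂_r g_{θθ} + ∂_θ g_{θr} - ∂_θ g_{rθ}) = (1/2)(1/r^2)((2*r) + (0) - (0)) = 1/r
This equals the proposed value 1/r.
True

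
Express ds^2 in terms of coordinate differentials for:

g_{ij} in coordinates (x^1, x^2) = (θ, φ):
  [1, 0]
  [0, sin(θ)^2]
ds^2 = g_{ij} dx^i dx^j; only the non-zero components contribute.
ds^2 = dθ^2 + sin(θ)^2 dφ^2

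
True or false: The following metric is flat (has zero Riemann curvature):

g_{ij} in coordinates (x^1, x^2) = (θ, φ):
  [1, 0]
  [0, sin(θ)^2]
Non-zero Christoffel symbols:
Γ^θ_{φ φ} = -sin(2*θ)/2
Γ^φ_{θ φ} = 1/tan(θ)
Ricci tensor: R_{θθ} = 1, R_{θφ} = 0, R_{φφ} = sin(θ)^2
The Ricci tensor is non-zero, so the Riemann tensor is non-zero: not flat.
False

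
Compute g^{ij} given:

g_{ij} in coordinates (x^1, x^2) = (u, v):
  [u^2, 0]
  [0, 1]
The metric is diagonal, so g^{ij} is diagonal with entries 1/g_{ii}: diag(1/(u^2), 1).
g^{ij}:
  [1/u^2, 0]
  [0, 1]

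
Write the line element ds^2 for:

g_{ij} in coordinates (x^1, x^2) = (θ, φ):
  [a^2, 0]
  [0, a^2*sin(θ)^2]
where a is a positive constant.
ds^2 = g_{ij} dx^i dx^j; only the non-zero components contribute.
ds^2 = a^2 dθ^2 + a^2*sin(θ)^2 dφ^2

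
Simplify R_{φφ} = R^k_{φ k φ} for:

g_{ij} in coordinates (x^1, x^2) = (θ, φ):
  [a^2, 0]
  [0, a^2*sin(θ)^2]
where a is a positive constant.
Non-zero Christoffel symbols (Γ^k_{ij} = Γ^k_{ji}):
Γ^θ_{φ φ} = -sin(2*θ)/2
Γ^φ_{θ φ} = 1/tan(θ)
R^θ_{φ θ φ} = ∂_θ Γ^θ_{φ φ} - ∂_φ Γ^θ_{φ θ} + Γ^θ_{θ m} Γ^m_{φ φ} - Γ^θ_{φ m} Γ^m_{φ θ}
  = (-cos(2*θ)) - (0) + (0) - (-cos(θ)^2) = sin(θ)^2
R^φ_{φ φ φ} = 0 (a repeated index in an antisymmetric pair)
R_{φφ} = R^θ_{φ θ φ} + R^φ_{φ φ φ} = (sin(θ)^2) + (0) = sin(θ)^2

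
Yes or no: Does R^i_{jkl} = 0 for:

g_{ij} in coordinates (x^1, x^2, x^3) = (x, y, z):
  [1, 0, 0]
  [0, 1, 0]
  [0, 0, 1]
All metric components are constant, so every Christoffel symbol vanishes and R^i_{jkl} = 0.
Yes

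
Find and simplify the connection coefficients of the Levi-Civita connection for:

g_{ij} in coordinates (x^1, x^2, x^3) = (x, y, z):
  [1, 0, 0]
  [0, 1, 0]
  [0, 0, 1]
Using Γ^k_{ij} = (1/2) g^{km} (∂_i g_{mj} + ∂_j g_{mi} - ∂_m g_{ij}); the metric is diagonal, so only the m = k term contributes.
Every metric component is constant, so all ∂_m g_{ij} = 0 and every Christoffel symbol vanishes.
All Christoffel symbols are zero.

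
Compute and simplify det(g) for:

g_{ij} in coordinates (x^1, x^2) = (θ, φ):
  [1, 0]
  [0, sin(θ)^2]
For a 2×2 metric: det(g) = g_{11}·g_{22} - g_{12}·g_{21}
= (1)·(sin(θ)^2) - (0)·(0)
= sin(θ)^2 - 0
det(g) = sin(θ)^2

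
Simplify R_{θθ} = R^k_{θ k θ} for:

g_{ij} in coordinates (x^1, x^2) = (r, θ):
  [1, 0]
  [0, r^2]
Non-zero Christoffel symbols (Γ^k_{ij} = Γ^k_{ji}):
Γ^r_{θ θ} = -r
Γ^θ_{r θ} = 1/r
R^r_{θ r θ} = ∂_r Γ^r_{θ θ} - ∂_θ Γ^r_{θ r} + Γ^r_{r m} Γ^m_{θ θ} - Γ^r_{θ m} Γ^m_{θ r}
  = (-1) - (0) + (0) - (-1) = 0
R^θ_{θ θ θ} = 0 (a repeated index in an antisymmetric pair)
R_{θθ} = R^r_{θ r θ} + R^θ_{θ θ θ} = (0) + (0) = 0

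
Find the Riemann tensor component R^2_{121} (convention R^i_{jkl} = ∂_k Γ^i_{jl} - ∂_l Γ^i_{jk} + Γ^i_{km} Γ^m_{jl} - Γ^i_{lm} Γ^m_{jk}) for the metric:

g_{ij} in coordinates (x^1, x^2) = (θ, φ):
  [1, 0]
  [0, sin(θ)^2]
Non-zero Christoffel symbols (Γ^k_{ij} = Γ^k_{ji}):
Γ^θ_{φ φ} = -sin(2*θ)/2
Γ^φ_{θ φ} = 1/tan(θ)
R^φ_{θ φ θ} = ∂_φ Γ^φ_{θ θ} - ∂_θ Γ^φ_{θ φ} + Γ^φ_{φ m} Γ^m_{θ θ} - Γ^φ_{θ m} Γ^m_{θ φ}
  = (0) - (-1/sin(θ)^2) + (0) - (1/tan(θ)^2) = 1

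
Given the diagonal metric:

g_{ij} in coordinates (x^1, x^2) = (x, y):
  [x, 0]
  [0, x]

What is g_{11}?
With x^1 = x, x^2 = y, g_{11} = g_{xx} is the row-1, column-1 entry of the matrix.
g_{11} = x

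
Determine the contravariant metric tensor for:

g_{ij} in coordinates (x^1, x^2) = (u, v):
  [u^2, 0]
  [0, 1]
The metric is diagonal, so g^{ij} is diagonal with entries 1/g_{ii}: diag(1/(u^2), 1).
g^{ij}:
  [1/u^2, 0]
  [0, 1]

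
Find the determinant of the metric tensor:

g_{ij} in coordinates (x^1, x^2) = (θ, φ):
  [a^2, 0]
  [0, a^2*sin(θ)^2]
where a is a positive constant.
For a 2×2 metric: det(g) = g_{11}·g_{22} - g_{12}·g_{21}
= (a^2)·(a^2*sin(θ)^2) - (0)·(0)
= a^4*sin(θ)^2 - 0
det(g) = a^4*sin(θ)^2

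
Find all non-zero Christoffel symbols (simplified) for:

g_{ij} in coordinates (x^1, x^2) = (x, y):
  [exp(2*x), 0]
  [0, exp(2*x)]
Using Γ^k_{ij} = (1/2) g^{km} (∂_i g_{mj} + ∂_j g_{mi} - ∂_m g_{ij}); the metric is diagonal, so only the m = k term contributes.
Non-zero symbols (using the symmetry Γ^k_{ij} = Γ^k_{ji}):
Γ^x_{x x} = (1/2) g^{xx} (∂_x g_{xx} + ∂_x g_{xx} - ∂_x g_{xx}) = (1/2)(exp(-2*x))((2*exp(2*x)) + (2*exp(2*x)) - (2*exp(2*x))) = 1
Γ^x_{y y} = (1/2) g^{xx} (∂_y g_{xy} + ∂_y g_{xy} - ∂_x g_{yy}) = (1/2)(exp(-2*x))((0) + (0) - (2*exp(2*x))) = -1
Γ^y_{x y} = (1/2) g^{yy} (∂_x g_{yy} + ∂_y g_{yx} - ∂_y g_{xy}) = (1/2)(exp(-2*x))((2*exp(2*x)) + (0) - (0)) = 1
All other Christoffel symbols are zero.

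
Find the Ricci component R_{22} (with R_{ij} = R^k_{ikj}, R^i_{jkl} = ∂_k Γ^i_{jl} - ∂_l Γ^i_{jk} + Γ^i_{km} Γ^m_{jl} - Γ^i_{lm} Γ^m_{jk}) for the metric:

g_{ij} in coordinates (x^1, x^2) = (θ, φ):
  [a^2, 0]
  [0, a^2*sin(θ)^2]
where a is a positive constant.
Non-zero Christoffel symbols (Γ^k_{ij} = Γ^k_{ji}):
Γ^θ_{φ φ} = -sin(2*θ)/2
Γ^φ_{θ φ} = 1/tan(θ)
R^θ_{φ θ φ} = ∂_θ Γ^θ_{φ φ} - ∂_φ Γ^θ_{φ θ} + Γ^θ_{θ m} Γ^m_{φ φ} - Γ^θ_{φ m} Γ^m_{φ θ}
  = (-cos(2*θ)) - (0) + (0) - (-cos(θ)^2) = sin(θ)^2
R^φ_{φ φ φ} = 0 (a repeated index in an antisymmetric pair)
R_{φφ} = R^θ_{φ θ φ} + R^φ_{φ φ φ} = (sin(θ)^2) + (0) = sin(θ)^2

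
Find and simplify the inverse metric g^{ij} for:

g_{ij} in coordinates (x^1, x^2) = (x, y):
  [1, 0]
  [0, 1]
The metric is diagonal, so g^{ij} is diagonal with entries 1/g_{ii}: diag(1, 1).
g^{ij}:
  [1, 0]
  [0, 1]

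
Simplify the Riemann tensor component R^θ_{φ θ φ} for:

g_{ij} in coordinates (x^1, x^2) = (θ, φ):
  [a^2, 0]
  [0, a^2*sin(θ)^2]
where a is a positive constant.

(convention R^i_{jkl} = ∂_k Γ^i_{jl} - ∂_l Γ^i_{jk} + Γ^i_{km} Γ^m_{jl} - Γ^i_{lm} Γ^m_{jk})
Non-zero Christoffel symbols (Γ^k_{ij} = Γ^k_{ji}):
Γ^θ_{φ φ} = -sin(2*θ)/2
Γ^φ_{θ φ} = 1/tan(θ)
R^θ_{φ θ φ} = ∂_θ Γ^θ_{φ φ} - ∂_φ Γ^θ_{φ θ} + Γ^θ_{θ m} Γ^m_{φ φ} - Γ^θ_{φ m} Γ^m_{φ θ}
  = (-cos(2*θ)) - (0) + (0) - (-cos(θ)^2) = sin(θ)^2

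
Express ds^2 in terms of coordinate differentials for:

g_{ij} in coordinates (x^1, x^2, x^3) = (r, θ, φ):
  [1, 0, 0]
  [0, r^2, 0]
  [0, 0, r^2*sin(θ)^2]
ds^2 = g_{ij} dx^i dx^j; only the non-zero components contribute.
ds^2 = dr^2 + r^2 dθ^2 + r^2*sin(θ)^2 dφ^2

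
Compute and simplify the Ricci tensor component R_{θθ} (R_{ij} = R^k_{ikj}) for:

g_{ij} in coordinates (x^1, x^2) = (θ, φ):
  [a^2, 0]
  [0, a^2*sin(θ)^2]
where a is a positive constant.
Non-zero Christoffel symbols (Γ^k_{ij} = Γ^k_{ji}):
Γ^θ_{φ φ} = -sin(2*θ)/2
Γ^φ_{θ φ} = 1/tan(θ)
R^θ_{θ θ θ} = 0 (a repeated index in an antisymmetric pair)
R^φ_{θ φ θ} = ∂_φ Γ^φ_{θ θ} - ∂_θ Γ^φ_{θ φ} + Γ^φ_{φ m} Γ^m_{θ θ} - Γ^φ_{θ m} Γ^m_{θ φ}
  = (0) - (-1/sin(θ)^2) + (0) - (1/tan(θ)^2) = 1
R_{θθ} = R^θ_{θ θ θ} + R^φ_{θ φ θ} = (0) + (1) = 1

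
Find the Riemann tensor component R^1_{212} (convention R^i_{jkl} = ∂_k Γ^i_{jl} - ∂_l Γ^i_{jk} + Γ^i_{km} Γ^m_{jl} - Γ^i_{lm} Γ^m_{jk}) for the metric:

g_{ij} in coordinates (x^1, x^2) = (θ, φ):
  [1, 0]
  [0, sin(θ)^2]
Non-zero Christoffel symbols (Γ^k_{ij} = Γ^k_{ji}):
Γ^θ_{φ φ} = -sin(2*θ)/2
Γ^φ_{θ φ} = 1/tan(θ)
R^θ_{φ θ φ} = ∂_θ Γ^θ_{φ φ} - ∂_φ Γ^θ_{φ θ} + Γ^θ_{θ m} Γ^m_{φ φ} - Γ^θ_{φ m} Γ^m_{φ θ}
  = (-cos(2*θ)) - (0) + (0) - (-cos(θ)^2) = sin(θ)^2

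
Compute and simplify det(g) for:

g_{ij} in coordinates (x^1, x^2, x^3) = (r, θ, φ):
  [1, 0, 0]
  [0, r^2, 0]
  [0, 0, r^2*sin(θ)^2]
Diagonal metric: det(g) = g_{11}·g_{22}·g_{33}
= (1)·(r^2)·(r^2*sin(θ)^2)
det(g) = r^4*sin(θ)^2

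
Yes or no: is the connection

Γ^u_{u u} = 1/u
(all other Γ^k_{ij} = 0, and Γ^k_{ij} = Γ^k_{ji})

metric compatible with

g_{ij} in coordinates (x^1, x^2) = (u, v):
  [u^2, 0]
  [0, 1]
Using ∇_k g_{ij} = ∂_k g_{ij} - Γ^m_{ki} g_{mj} - Γ^m_{kj} g_{im}:
e.g. ∇_u g_{uu} = (2*u) - (u) - (u) = 0
Every component ∇_k g_{ij} vanishes: the connection is metric compatible.
Yes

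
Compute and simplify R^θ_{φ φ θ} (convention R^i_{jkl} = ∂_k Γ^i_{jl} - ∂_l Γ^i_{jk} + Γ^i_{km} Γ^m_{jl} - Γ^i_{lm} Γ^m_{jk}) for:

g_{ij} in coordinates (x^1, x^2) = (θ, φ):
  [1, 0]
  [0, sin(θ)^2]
Non-zero Christoffel symbols (Γ^k_{ij} = Γ^k_{ji}):
Γ^θ_{φ φ} = -sin(2*θ)/2
Γ^φ_{θ φ} = 1/tan(θ)
R^θ_{φ φ θ} = ∂_φ Γ^θ_{φ θ} - ∂_θ Γ^θ_{φ φ} + Γ^θ_{φ m} Γ^m_{φ θ} - Γ^θ_{θ m} Γ^m_{φ φ}
  = (0) - (-cos(2*θ)) + (-cos(θ)^2) - (0) = -sin(θ)^2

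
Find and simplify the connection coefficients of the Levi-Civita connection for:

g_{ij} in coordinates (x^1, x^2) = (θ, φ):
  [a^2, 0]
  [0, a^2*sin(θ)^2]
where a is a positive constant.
Using Γ^k_{ij} = (1/2) g^{km} (∂_i g_{mj} + ∂_j g_{mi} - ∂_m g_{ij}); the metric is diagonal, so only the m = k term contributes.
Non-zero symbols (using the symmetry Γ^k_{ij} = Γ^k_{ji}):
Γ^θ_{φ φ} = (1/2) g^{θθ} (∂_φ g_{θφ} + ∂_φ g_{θφ} - ∂_θ g_{φφ}) = (1/2)(1/a^2)((0) + (0) - (a^2*sin(2*θ))) = -sin(2*θ)/2
Γ^φ_{θ φ} = (1/2) g^{φφ} (∂_θ g_{φφ} + ∂_φ g_{φθ} - ∂_φ g_{θφ}) = (1/2)(1/(a^2*sin(θ)^2))((a^2*sin(2*θ)) + (0) - (0)) = 1/tan(θ)
All other Christoffel symbols are zero.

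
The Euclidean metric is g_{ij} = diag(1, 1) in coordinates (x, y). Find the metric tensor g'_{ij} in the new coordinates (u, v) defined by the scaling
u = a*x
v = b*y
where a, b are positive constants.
Invert the transformation: x = u/a, y = v/b
g'_{ij} = (∂x^k/∂x'^i)(∂x^l/∂x'^j) g_{kl}; with g_{kl} = δ_{kl} this is Σ_k (∂x^k/∂x'^i)(∂x^k/∂x'^j).
Jacobian: ∂x/∂u = 1/a, ∂x/∂v = 0, ∂y/∂u = 0, ∂y/∂v = 1/b
g'_{uu} = (1/a)(1/a) + (0)(0) = 1/a^2
g'_{uv} = (1/a)(0) + (0)(1/b) = 0
g'_{vv} = (0)(0) + (1/b)(1/b) = 1/b^2
g'_{ij} = diag(1/a^2, 1/b^2)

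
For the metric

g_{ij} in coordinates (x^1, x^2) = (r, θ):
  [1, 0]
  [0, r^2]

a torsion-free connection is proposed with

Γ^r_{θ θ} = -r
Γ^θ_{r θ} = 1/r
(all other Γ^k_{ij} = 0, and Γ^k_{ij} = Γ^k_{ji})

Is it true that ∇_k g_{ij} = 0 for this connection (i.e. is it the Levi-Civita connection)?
Using ∇_k g_{ij} = ∂_k g_{ij} - Γ^m_{ki} g_{mj} - Γ^m_{kj} g_{im}:
e.g. ∇_r g_{θθ} = (2*r) - (r) - (r) = 0
Every component ∇_k g_{ij} vanishes: the connection is metric compatible.
Yes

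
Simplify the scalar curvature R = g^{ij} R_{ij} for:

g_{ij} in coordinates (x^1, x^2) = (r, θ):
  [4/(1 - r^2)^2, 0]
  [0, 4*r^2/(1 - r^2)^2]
Non-zero Christoffel symbols (Γ^k_{ij} = Γ^k_{ji}):
Γ^r_{r r} = 2*r/(1 - r^2)
Γ^r_{θ θ} = (r^3 + r)/(r^2 - 1)
Γ^θ_{r θ} = (-r^2 - 1)/(r^3 - r)
Ricci tensor (R_{ij} = R^k_{ikj}): R_{rr} = -4/(r^2 - 1)^2, R_{rθ} = 0, R_{θθ} = -4*r^2/(r^2 - 1)^2
Inverse metric: g^{rr} = (1 - r^2)^2/4, g^{θθ} = (1 - r^2)^2/(4*r^2)
R = g^{ij} R_{ij} = ((1 - r^2)^2/4)(-4/(r^2 - 1)^2) + ((1 - r^2)^2/(4*r^2))(-4*r^2/(r^2 - 1)^2) = -2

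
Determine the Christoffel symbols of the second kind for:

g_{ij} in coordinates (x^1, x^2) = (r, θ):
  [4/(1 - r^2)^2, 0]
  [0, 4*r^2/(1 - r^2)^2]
Using Γ^k_{ij} = (1/2) g^{km} (∂_i g_{mj} + ∂_j g_{mi} - ∂_m g_{ij}); the metric is diagonal, so only the m = k term contributes.
Non-zero symbols (using the symmetry Γ^k_{ij} = Γ^k_{ji}):
Γ^r_{r r} = (1/2) g^{rr} (∂_r g_{rr} + ∂_r g_{rr} - ∂_r g_{rr}) = (1/2)((1 - r^2)^2/4)((16*r/(1 - r^2)^3) + (16*r/(1 - r^2)^3) - (16*r/(1 - r^2)^3)) = 2*r/(1 - r^2)
Γ^r_{θ θ} = (1/2) g^{rr} (∂_θ g_{rθ} + ∂_θ g_{rθ} - ∂_r g_{θθ}) = (1/2)((1 - r^2)^2/4)((0) + (0) - (-8*(r^3 + r)/(r^2 - 1)^3)) = (r^3 + r)/(r^2 - 1)
Γ^θ_{r θ} = (1/2) g^{θθ} (∂_r g_{θθ} + ∂_θ g_{θr} - ∂_θ g_{rθ}) = (1/2)((1 - r^2)^2/(4*r^2))((-8*(r^3 + r)/(r^2 - 1)^3) + (0) - (0)) = (-r^2 - 1)/(r^3 - r)
All other Christoffel symbols are zero.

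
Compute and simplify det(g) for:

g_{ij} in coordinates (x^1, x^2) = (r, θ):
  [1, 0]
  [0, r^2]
For a 2×2 metric: det(g) = g_{11}·g_{22} - g_{12}·g_{21}
= (1)·(r^2) - (0)·(0)
= r^2 - 0
det(g) = r^2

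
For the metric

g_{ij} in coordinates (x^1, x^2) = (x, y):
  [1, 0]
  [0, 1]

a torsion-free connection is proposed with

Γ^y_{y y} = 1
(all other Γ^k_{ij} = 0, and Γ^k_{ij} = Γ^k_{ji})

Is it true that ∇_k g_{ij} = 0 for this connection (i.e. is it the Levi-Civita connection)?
Using ∇_k g_{ij} = ∂_k g_{ij} - Γ^m_{ki} g_{mj} - Γ^m_{kj} g_{im}:
∇_y g_{yy} = (0) - (1) - (1) = -2 ≠ 0
So the connection is not metric compatible (it is not the Levi-Civita connection).
No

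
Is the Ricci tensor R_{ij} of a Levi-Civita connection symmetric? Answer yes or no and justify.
R_{ij} = R^k_{ikj}; the pair symmetry R_{kilj} = R_{ljki} gives R_{ij} = R_{ji}.
Yes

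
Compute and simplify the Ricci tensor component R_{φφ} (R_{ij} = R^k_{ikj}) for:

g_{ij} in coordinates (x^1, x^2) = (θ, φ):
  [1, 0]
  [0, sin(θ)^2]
Non-zero Christoffel symbols (Γ^k_{ij} = Γ^k_{ji}):
Γ^θ_{φ φ} = -sin(2*θ)/2
Γ^φ_{θ φ} = 1/tan(θ)
R^θ_{φ θ φ} = ∂_θ Γ^θ_{φ φ} - ∂_φ Γ^θ_{φ θ} + Γ^θ_{θ m} Γ^m_{φ φ} - Γ^θ_{φ m} Γ^m_{φ θ}
  = (-cos(2*θ)) - (0) + (0) - (-cos(θ)^2) = sin(θ)^2
R^φ_{φ φ φ} = 0 (a repeated index in an antisymmetric pair)
R_{φφ} = R^θ_{φ θ φ} + R^φ_{φ φ φ} = (sin(θ)^2) + (0) = sin(θ)^2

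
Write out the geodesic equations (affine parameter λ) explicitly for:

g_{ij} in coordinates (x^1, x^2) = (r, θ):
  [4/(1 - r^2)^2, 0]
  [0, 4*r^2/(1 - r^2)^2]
Geodesic equation: d^2x^k/dλ^2 + Γ^k_{ij} (dx^i/dλ)(dx^j/dλ) = 0.
Non-zero Christoffel symbols:
Γ^r_{r r} = 2*r/(1 - r^2)
Γ^r_{θ θ} = (r^3 + r)/(r^2 - 1)
Γ^θ_{r θ} = (-r^2 - 1)/(r^3 - r)
Substituting (the symmetric pair Γ^k_{ij}, Γ^k_{ji} combines into a factor 2):
d^2r/dλ^2 + (2*r/(1 - r^2)) (dr/dλ)^2 + ((r^3 + r)/(r^2 - 1)) (dθ/dλ)^2 = 0
d^2θ/dλ^2 + ((-2*r^2 - 2)/(r^3 - r)) (dr/dλ)(dθ/dλ) = 0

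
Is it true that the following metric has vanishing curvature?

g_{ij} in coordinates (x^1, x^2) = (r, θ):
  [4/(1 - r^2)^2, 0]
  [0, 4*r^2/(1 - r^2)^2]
Non-zero Christoffel symbols:
Γ^r_{r r} = 2*r/(1 - r^2)
Γ^r_{θ θ} = (r^3 + r)/(r^2 - 1)
Γ^θ_{r θ} = (-r^2 - 1)/(r^3 - r)
Ricci tensor: R_{rr} = -4/(r^2 - 1)^2, R_{rθ} = 0, R_{θθ} = -4*r^2/(r^2 - 1)^2
The Ricci tensor is non-zero, so the Riemann tensor is non-zero: not flat.
No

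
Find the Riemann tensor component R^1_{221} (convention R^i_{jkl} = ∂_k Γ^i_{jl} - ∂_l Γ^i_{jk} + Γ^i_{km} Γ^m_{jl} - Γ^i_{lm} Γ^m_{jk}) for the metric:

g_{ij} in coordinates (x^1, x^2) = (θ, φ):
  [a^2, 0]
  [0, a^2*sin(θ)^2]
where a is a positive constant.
Non-zero Christoffel symbols (Γ^k_{ij} = Γ^k_{ji}):
Γ^θ_{φ φ} = -sin(2*θ)/2
Γ^φ_{θ φ} = 1/tan(θ)
R^θ_{φ φ θ} = ∂_φ Γ^θ_{φ θ} - ∂_θ Γ^θ_{φ φ} + Γ^θ_{φ m} Γ^m_{φ θ} - Γ^θ_{θ m} Γ^m_{φ φ}
  = (0) - (-cos(2*θ)) + (-cos(θ)^2) - (0) = -sin(θ)^2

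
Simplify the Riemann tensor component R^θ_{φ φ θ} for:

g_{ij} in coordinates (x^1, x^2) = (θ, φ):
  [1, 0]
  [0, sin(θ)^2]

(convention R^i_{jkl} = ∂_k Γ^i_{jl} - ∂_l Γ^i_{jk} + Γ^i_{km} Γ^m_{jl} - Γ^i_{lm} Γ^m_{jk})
Non-zero Christoffel symbols (Γ^k_{ij} = Γ^k_{ji}):
Γ^θ_{φ φ} = -sin(2*θ)/2
Γ^φ_{θ φ} = 1/tan(θ)
R^θ_{φ φ θ} = ∂_φ Γ^θ_{φ θ} - ∂_θ Γ^θ_{φ φ} + Γ^θ_{φ m} Γ^m_{φ θ} - Γ^θ_{θ m} Γ^m_{φ φ}
  = (0) - (-cos(2*θ)) + (-cos(θ)^2) - (0) = -sin(θ)^2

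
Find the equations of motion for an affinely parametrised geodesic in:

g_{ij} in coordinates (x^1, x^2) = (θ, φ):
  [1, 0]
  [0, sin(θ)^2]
Geodesic equation: d^2x^k/dλ^2 + Γ^k_{ij} (dx^i/dλ)(dx^j/dλ) = 0.
Non-zero Christoffel symbols:
Γ^θ_{φ φ} = -sin(2*θ)/2
Γ^φ_{θ φ} = 1/tan(θ)
Substituting (the symmetric pair Γ^k_{ij}, Γ^k_{ji} combines into a factor 2):
d^2θ/dλ^2 - (sin(2*θ)/2) (dφ/dλ)^2 = 0
d^2φ/dλ^2 + (2/tan(θ)) (dθ/dλ)(dφ/dλ) = 0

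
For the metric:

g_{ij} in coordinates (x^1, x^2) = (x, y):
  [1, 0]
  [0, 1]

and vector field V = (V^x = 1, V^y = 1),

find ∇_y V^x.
All Christoffel symbols are zero.
∇_y V^x = ∂_y V^x + Γ^x_{y j} V^j
  = (0) + (0)(1) + (0)(1)
  = 0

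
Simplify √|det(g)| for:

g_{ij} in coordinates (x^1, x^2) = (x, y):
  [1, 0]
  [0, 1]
det(g) = 1
√|det(g)| = 1
Volume element: dV = 1 dx dy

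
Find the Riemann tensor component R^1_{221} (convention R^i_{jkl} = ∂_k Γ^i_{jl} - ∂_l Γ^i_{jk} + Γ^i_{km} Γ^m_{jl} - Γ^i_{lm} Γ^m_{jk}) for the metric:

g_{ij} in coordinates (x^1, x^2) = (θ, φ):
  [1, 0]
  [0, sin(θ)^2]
Non-zero Christoffel symbols (Γ^k_{ij} = Γ^k_{ji}):
Γ^θ_{φ φ} = -sin(2*θ)/2
Γ^φ_{θ φ} = 1/tan(θ)
R^θ_{φ φ θ} = ∂_φ Γ^θ_{φ θ} - ∂_θ Γ^θ_{φ φ} + Γ^θ_{φ m} Γ^m_{φ θ} - Γ^θ_{θ m} Γ^m_{φ φ}
  = (0) - (-cos(2*θ)) + (-cos(θ)^2) - (0) = -sin(θ)^2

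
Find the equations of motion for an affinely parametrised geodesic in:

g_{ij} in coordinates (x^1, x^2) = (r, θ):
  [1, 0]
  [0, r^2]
Geodesic equation: d^2x^k/dλ^2 + Γ^k_{ij} (dx^i/dλ)(dx^j/dλ) = 0.
Non-zero Christoffel symbols:
Γ^r_{θ θ} = -r
Γ^θ_{r θ} = 1/r
Substituting (the symmetric pair Γ^k_{ij}, Γ^k_{ji} combines into a factor 2):
d^2r/dλ^2 - r (dθ/dλ)^2 = 0
d^2θ/dλ^2 + (2/r) (dr/dλ)(dθ/dλ) = 0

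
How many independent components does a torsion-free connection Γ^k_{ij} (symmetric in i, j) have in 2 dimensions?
Γ^k_{ij} has n choices for the upper index and n(n+1)/2 independent symmetric lower index pairs.
Total = 2 × 2×3/2 = 2 × 3 = 6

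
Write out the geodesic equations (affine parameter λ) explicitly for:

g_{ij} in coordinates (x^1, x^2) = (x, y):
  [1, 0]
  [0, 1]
Geodesic equation: d^2x^k/dλ^2 + Γ^k_{ij} (dx^i/dλ)(dx^j/dλ) = 0.
All Christoffel symbols vanish, so the geodesics are straight lines:
d^2x/dλ^2 = 0
d^2y/dλ^2 = 0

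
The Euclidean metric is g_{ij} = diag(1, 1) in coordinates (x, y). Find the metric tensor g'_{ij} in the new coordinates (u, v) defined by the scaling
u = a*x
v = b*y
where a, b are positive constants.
Invert the transformation: x = u/a, y = v/b
g'_{ij} = (∂x^k/∂x'^i)(∂x^l/∂x'^j) g_{kl}; with g_{kl} = δ_{kl} this is Σ_k (∂x^k/∂x'^i)(∂x^k/∂x'^j).
Jacobian: ∂x/∂u = 1/a, ∂x/∂v = 0, ∂y/∂u = 0, ∂y/∂v = 1/b
g'_{uu} = (1/a)(1/a) + (0)(0) = 1/a^2
g'_{uv} = (1/a)(0) + (0)(1/b) = 0
g'_{vv} = (0)(0) + (1/b)(1/b) = 1/b^2
g'_{ij} = diag(1/a^2, 1/b^2)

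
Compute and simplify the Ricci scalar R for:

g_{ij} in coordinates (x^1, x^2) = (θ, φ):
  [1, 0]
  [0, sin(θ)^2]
Non-zero Christoffel symbols (Γ^k_{ij} = Γ^k_{ji}):
Γ^θ_{φ φ} = -sin(2*θ)/2
Γ^φ_{θ φ} = 1/tan(θ)
Ricci tensor (R_{ij} = R^k_{ikj}): R_{θθ} = 1, R_{θφ} = 0, R_{φφ} = sin(θ)^2
Inverse metric: g^{θθ} = 1, g^{φφ} = 1/sin(θ)^2
R = g^{ij} R_{ij} = (1)(1) + (1/sin(θ)^2)(sin(θ)^2) = 2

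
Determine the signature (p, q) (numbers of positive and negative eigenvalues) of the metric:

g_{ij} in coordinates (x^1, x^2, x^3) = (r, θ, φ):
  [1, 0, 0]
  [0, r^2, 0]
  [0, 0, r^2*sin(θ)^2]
The metric is diagonal, so its eigenvalues are the diagonal entries: 1, r^2, r^2*sin(θ)^2 (at a generic point, where coordinate-dependent entries are positive).
3 positive, 0 negative.
(3, 0) - Riemannian (positive definite)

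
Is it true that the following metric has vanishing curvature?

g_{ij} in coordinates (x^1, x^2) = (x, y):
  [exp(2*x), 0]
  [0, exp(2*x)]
Non-zero Christoffel symbols:
Γ^x_{x x} = 1
Γ^x_{y y} = -1
Γ^y_{x y} = 1
Ricci tensor: R_{xx} = 0, R_{xy} = 0, R_{yy} = 0
All R_{ij} vanish; in 2 dimensions the Riemann tensor is fully determined by the Ricci tensor, so R^i_{jkl} = 0: the metric is flat (curvilinear coordinates on flat space).
Yes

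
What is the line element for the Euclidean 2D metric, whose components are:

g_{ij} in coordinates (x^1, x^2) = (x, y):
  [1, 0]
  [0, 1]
ds^2 = g_{ij} dx^i dx^j; only the non-zero components contribute.
ds^2 = dx^2 + dy^2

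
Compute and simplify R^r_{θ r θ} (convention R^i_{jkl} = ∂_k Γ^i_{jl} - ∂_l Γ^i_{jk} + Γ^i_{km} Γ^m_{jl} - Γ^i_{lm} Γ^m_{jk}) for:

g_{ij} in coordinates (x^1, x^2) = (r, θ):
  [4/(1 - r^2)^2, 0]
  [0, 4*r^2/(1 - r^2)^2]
Non-zero Christoffel symbols (Γ^k_{ij} = Γ^k_{ji}):
Γ^r_{r r} = 2*r/(1 - r^2)
Γ^r_{θ θ} = (r^3 + r)/(r^2 - 1)
Γ^θ_{r θ} = (-r^2 - 1)/(r^3 - r)
R^r_{θ r θ} = ∂_r Γ^r_{θ θ} - ∂_θ Γ^r_{θ r} + Γ^r_{r m} Γ^m_{θ θ} - Γ^r_{θ m} Γ^m_{θ r}
  = ((r^4 - 4*r^2 - 1)/(r^2 - 1)^2) - (0) + (-2*r^2*(r^2 + 1)/(r^2 - 1)^2) - (-(r^2 + 1)^2/(r^2 - 1)^2) = -4*r^2/(r^2 - 1)^2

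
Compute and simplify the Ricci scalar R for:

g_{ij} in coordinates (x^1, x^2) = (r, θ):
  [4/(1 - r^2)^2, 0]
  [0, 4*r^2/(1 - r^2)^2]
Non-zero Christoffel symbols (Γ^k_{ij} = Γ^k_{ji}):
Γ^r_{r r} = 2*r/(1 - r^2)
Γ^r_{θ θ} = (r^3 + r)/(r^2 - 1)
Γ^θ_{r θ} = (-r^2 - 1)/(r^3 - r)
Ricci tensor (R_{ij} = R^k_{ikj}): R_{rr} = -4/(r^2 - 1)^2, R_{rθ} = 0, R_{θθ} = -4*r^2/(r^2 - 1)^2
Inverse metric: g^{rr} = (1 - r^2)^2/4, g^{θθ} = (1 - r^2)^2/(4*r^2)
R = g^{ij} R_{ij} = ((1 - r^2)^2/4)(-4/(r^2 - 1)^2) + ((1 - r^2)^2/(4*r^2))(-4*r^2/(r^2 - 1)^2) = -2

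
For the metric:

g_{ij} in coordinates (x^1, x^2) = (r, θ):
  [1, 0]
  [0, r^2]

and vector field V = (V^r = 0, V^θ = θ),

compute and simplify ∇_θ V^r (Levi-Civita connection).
Non-zero Christoffel symbols:
Γ^r_{θ θ} = -r
Γ^θ_{r θ} = 1/r
∇_θ V^r = ∂_θ V^r + Γ^r_{θ j} V^j
  = (0) + (0)(0) + (-r)(θ)
  = -r*θ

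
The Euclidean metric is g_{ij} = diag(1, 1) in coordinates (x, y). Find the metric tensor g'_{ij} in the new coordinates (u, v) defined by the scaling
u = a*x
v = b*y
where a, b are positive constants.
Invert the transformation: x = u/a, y = v/b
g'_{ij} = (∂x^k/∂x'^i)(∂x^l/∂x'^j) g_{kl}; with g_{kl} = δ_{kl} this is Σ_k (∂x^k/∂x'^i)(∂x^k/∂x'^j).
Jacobian: ∂x/∂u = 1/a, ∂x/∂v = 0, ∂y/∂u = 0, ∂y/∂v = 1/b
g'_{uu} = (1/a)(1/a) + (0)(0) = 1/a^2
g'_{uv} = (1/a)(0) + (0)(1/b) = 0
g'_{vv} = (0)(0) + (1/b)(1/b) = 1/b^2
g'_{ij} = diag(1/a^2, 1/b^2)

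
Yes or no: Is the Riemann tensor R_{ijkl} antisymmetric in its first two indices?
R_{ijkl} = -R_{jikl} (follows from metric compatibility).
Yes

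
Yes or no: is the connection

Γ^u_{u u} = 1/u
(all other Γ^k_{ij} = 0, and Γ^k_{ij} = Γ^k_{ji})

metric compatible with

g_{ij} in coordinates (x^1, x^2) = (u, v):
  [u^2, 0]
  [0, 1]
Using ∇_k g_{ij} = ∂_k g_{ij} - Γ^m_{ki} g_{mj} - Γ^m_{kj} g_{im}:
e.g. ∇_u g_{uu} = (2*u) - (u) - (u) = 0
Every component ∇_k g_{ij} vanishes: the connection is metric compatible.
Yes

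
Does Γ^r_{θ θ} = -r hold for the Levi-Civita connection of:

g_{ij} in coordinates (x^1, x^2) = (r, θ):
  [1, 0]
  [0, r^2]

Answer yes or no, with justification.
Γ^r_{θ θ} = (1/2) g^{rr} (∂_θ g_{rθ} + ∂_θ g_{rθ} - ∂_r g_{θθ}) = (1/2)(1)((0) + (0) - (2*r)) = -r
This equals the proposed value -r.
Yes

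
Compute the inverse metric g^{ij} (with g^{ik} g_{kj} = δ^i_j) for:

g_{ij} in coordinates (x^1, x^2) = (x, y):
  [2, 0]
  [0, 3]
The metric is diagonal, so g^{ij} is diagonal with entries 1/g_{ii}: diag(1/2, 1/3).
g^{ij}:
  [1/2, 0]
  [0, 1/3]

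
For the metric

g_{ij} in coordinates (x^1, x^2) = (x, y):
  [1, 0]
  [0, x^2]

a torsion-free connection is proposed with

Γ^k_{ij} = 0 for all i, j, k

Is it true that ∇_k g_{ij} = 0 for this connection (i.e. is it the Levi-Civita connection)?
Using ∇_k g_{ij} = ∂_k g_{ij} - Γ^m_{ki} g_{mj} - Γ^m_{kj} g_{im}:
∇_x g_{yy} = (2*x) - (0) - (0) = 2*x ≠ 0
So the connection is not metric compatible (it is not the Levi-Civita connection).
No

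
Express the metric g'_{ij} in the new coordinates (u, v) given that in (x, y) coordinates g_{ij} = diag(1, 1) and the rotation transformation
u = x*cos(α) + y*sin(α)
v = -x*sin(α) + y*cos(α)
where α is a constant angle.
Invert the transformation: x = u*cos(α) - v*sin(α), y = u*sin(α) + v*cos(α)
g'_{ij} = (∂x^k/∂x'^i)(∂x^l/∂x'^j) g_{kl}; with g_{kl} = δ_{kl} this is Σ_k (∂x^k/∂x'^i)(∂x^k/∂x'^j).
Jacobian: ∂x/∂u = cos(α), ∂x/∂v = -sin(α), ∂y/∂u = sin(α), ∂y/∂v = cos(α)
g'_{uu} = (cos(α))(cos(α)) + (sin(α))(sin(α)) = 1
g'_{uv} = (cos(α))(-sin(α)) + (sin(α))(cos(α)) = 0
g'_{vv} = (-sin(α))(-sin(α)) + (cos(α))(cos(α)) = 1
g'_{ij} = diag(1, 1)
The Euclidean metric is invariant under rotations.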